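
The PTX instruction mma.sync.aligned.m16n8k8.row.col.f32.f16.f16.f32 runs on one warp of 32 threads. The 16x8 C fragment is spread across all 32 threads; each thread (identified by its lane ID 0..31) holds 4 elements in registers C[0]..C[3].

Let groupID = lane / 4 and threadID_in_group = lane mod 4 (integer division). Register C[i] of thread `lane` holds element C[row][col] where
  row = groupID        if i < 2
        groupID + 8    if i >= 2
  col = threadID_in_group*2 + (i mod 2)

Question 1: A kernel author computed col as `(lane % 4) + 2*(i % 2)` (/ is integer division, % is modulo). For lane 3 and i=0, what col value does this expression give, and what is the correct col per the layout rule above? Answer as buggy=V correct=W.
buggy=3 correct=6

`(lane % 4) + 2*(i % 2)`[3,0]→3
L=3→G=3>>2=0, T=3&3=3
[0]→row 0+0=0  col 3·2+0=6
col: 3 vs 6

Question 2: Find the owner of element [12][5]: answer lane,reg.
18,3

r=12->g=4,rb=1  c=5->t=2,b0=1
L=4*4+2=18  i=1*2+1=3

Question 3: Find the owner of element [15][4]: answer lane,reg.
r: 15->gid=7,r8=1  c: 4->tid=2,i&1=0
L=7*4+2=30  i=1*2+0=2

30,2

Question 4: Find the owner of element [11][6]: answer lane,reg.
15,2

r:11=>grp=3,rB=1  c:6=>tig=3,lo=0
L=3*4+3=15  i=1*2+0=2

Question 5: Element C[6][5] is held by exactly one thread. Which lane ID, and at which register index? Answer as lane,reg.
r: 6->gid=6,r8=0  c: 5->tid=2,i&1=1
L=6*4+2=26  i=0*2+1=1

26,1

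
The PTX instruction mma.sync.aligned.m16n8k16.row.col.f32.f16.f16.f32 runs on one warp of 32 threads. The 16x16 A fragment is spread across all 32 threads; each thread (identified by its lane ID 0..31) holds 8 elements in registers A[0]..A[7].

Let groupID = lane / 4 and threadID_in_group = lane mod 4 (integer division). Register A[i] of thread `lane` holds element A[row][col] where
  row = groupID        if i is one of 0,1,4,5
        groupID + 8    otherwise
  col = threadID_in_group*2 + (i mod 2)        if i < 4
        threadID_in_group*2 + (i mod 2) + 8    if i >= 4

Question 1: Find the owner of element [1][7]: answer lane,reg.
r: 1->gid=1,r8=0  c: 7->c8=0,tid=3,i&1=1
L=1*4+3=7  i=0*4+0*2+1=1

7,1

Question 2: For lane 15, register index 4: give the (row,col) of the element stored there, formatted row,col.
15: grp=3,tig=3
[4] (3+0,3*2+0+8) = (3,14)

3,14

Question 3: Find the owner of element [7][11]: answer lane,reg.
29,5

r: 7->gid=7,r8=0  c: 11->c8=1,tid=1,i&1=1
L=7*4+1=29  i=1*4+0*2+1=5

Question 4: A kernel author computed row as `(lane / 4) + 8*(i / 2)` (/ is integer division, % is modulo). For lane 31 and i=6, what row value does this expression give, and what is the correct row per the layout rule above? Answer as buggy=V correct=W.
buggy=31 correct=15

`(lane / 4) + 8*(i / 2)`[31,6]->31
lane 31->31/4=7, 31 mod 4=3
i=6  r:7+8->15  c:2·3+0+8->14
row: 31 vs 15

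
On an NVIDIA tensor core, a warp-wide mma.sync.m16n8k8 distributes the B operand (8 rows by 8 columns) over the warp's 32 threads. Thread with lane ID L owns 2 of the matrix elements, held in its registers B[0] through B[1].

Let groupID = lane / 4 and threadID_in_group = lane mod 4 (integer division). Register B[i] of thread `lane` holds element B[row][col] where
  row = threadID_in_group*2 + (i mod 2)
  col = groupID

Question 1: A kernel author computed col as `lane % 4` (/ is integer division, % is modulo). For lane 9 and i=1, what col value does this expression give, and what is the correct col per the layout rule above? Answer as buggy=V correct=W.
`lane % 4`[9,1]→1
lane 9: G=2 (9/4), T=1 (9%4)
i=1: r=1*2+1=3, c=G=2
col: 1 vs 2

buggy=1 correct=2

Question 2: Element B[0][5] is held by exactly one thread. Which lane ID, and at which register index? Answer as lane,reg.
c=5->g=5  r=0->t=0,b0=0
L=5*4+0=20  i=0=0

20,0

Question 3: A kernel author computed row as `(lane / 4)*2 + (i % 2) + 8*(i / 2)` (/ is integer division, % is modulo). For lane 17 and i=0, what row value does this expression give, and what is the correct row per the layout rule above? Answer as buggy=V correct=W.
buggy=8 correct=2

`(lane / 4)*2 + (i % 2) + 8*(i / 2)`[17,0]->8
17: gid=4,tid=1
[0] (1*2+0,4) = (2,4)
row: 8 vs 2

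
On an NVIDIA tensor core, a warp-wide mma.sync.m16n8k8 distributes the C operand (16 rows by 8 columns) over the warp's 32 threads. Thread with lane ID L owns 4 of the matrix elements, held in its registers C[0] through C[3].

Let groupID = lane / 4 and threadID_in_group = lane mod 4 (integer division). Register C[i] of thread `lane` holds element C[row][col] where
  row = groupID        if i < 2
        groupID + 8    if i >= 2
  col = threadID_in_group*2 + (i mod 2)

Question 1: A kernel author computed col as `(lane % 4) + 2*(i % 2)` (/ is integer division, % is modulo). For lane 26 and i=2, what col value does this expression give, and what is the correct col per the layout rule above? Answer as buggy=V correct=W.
buggy=2 correct=4

`(lane % 4) + 2*(i % 2)`[26,2]->2
lane 26: g=6 (26/4), t=2 (26%4)
i=2: r=6+8=14, c=2*2+0=4
col: 2 vs 4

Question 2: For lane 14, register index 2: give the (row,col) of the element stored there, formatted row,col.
lane 14: G=3 (14/4), T=2 (14%4)
i=2: r=3+8=11, c=2*2+0=4

11,4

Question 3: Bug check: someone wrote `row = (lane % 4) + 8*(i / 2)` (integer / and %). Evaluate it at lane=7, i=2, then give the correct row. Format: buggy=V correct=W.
buggy=11 correct=9

`(lane % 4) + 8*(i / 2)`[7,2]->11
lane 7: gid=1 (7/4), tid=3 (7%4)
i=2: r=1+8=9, c=3*2+0=6
row: 11 vs 9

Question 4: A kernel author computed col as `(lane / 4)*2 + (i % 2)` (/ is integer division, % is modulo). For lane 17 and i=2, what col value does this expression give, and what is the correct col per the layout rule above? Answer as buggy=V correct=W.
`(lane / 4)*2 + (i % 2)`[17,2]⇒8
17: gr=4,th=1
[2] (4+8,1*2+0) = (12,2)
col: 8 vs 2

buggy=8 correct=2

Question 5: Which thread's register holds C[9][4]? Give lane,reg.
6,2

r=9⇒gr=1,Rb=1  c=4⇒th=2,odd=0
L=1*4+2=6  i=1*2+0=2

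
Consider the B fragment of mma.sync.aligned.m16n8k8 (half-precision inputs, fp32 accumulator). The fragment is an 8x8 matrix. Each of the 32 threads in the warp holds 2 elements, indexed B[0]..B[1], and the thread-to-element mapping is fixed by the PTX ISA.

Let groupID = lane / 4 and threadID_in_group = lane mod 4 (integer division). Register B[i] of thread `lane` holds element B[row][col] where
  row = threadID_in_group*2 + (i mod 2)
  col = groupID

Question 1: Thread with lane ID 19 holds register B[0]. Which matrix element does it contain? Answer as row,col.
6,4

L=19→G=19>>2=4, T=19&3=3
[0]→row 3·2+0=6  col G=4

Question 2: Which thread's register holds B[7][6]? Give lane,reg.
c: 6->gid=6  r: 7->tid=3,i&1=1
L=6*4+3=27  i=1=1

27,1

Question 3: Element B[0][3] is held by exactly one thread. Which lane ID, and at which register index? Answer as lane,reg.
c=3→G=3  r=0→T=0,p=0
L=3*4+0=12  i=0=0

12,0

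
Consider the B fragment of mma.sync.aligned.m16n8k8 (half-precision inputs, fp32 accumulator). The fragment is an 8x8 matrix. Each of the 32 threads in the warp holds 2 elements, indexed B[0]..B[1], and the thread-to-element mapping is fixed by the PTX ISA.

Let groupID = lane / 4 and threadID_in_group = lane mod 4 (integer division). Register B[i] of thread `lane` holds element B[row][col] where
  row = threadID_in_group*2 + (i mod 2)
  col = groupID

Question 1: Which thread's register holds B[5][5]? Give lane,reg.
c=5→G=5  r=5→T=2,p=1
L=5*4+2=22  i=1=1

22,1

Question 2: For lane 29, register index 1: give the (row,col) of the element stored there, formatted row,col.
L=29⇒gr=29>>2=7, th=29&3=1
[1]⇒row 1·2+1=3  col gr=7

3,7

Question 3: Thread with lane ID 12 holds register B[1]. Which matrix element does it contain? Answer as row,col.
lane 12=>12/4=3, 12 mod 4=0
i=1  r:2·0+1=>1  c:3

1,3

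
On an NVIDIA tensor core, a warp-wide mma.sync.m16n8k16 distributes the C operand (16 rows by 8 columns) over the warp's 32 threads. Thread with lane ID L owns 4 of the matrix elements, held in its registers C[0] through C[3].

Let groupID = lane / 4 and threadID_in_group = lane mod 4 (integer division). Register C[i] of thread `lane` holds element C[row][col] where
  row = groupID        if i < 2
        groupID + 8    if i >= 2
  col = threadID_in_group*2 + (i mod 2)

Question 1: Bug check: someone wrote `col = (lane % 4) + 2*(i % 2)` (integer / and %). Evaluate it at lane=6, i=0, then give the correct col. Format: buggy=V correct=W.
buggy=2 correct=4

`(lane % 4) + 2*(i % 2)`[6,0]=>2
L=6=>grp=6>>2=1, tig=6&3=2
[0]=>row 1+0=1  col 2·2+0=4
col: 2 vs 4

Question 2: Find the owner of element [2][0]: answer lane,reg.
8,0

r=2⇒gr=2,Rb=0  c=0⇒th=0,odd=0
L=2*4+0=8  i=0*2+0=0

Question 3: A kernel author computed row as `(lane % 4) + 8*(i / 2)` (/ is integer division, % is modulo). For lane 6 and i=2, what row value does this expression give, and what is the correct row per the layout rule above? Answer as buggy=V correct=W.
buggy=10 correct=9

`(lane % 4) + 8*(i / 2)`[6,2]→10
6: G=1,T=2
[2] (1+8,2*2+0) = (9,4)
row: 10 vs 9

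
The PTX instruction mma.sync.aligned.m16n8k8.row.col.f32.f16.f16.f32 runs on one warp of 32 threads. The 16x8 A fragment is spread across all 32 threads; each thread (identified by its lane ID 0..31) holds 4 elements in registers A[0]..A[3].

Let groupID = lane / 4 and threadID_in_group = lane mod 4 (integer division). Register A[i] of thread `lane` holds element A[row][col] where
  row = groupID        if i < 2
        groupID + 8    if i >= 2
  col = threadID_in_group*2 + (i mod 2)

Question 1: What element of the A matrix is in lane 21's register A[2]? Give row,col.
21: gr=5,th=1
[2] (5+8,1*2+0) = (13,2)

13,2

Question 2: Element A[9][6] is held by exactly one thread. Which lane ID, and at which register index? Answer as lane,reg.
7,2

r: 9->gid=1,r8=1  c: 6->tid=3,i&1=0
L=1*4+3=7  i=1*2+0=2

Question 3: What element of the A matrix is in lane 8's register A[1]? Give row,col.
8: gid=2,tid=0
[1] (2+0,0*2+1) = (2,1)

2,1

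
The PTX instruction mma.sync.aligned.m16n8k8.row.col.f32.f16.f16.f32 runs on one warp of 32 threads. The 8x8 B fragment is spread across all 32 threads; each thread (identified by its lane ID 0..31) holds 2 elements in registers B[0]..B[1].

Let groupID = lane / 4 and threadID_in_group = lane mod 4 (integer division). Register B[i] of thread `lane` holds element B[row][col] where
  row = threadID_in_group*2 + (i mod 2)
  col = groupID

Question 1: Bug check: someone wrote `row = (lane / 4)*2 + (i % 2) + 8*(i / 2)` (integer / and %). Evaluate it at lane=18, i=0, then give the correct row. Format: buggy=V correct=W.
`(lane / 4)*2 + (i % 2) + 8*(i / 2)`[18,0]→8
18: G=4,T=2
[0] (2*2+0,4) = (4,4)
row: 8 vs 4

buggy=8 correct=4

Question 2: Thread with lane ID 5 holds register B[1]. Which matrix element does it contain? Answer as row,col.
3,1

L=5->g=5>>2=1, t=5&3=1
[1]->row 1·2+1=3  col g=1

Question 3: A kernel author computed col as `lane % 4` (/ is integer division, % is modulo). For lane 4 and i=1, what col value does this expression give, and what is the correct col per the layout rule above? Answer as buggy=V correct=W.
`lane % 4`[4,1]->0
lane 4->4/4=1, 4 mod 4=0
i=1  r:2·0+1->1  c:1
col: 0 vs 1

buggy=0 correct=1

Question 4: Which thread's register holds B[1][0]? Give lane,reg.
c=0->g=0  r=1->t=0,b0=1
L=0*4+0=0  i=1=1

0,1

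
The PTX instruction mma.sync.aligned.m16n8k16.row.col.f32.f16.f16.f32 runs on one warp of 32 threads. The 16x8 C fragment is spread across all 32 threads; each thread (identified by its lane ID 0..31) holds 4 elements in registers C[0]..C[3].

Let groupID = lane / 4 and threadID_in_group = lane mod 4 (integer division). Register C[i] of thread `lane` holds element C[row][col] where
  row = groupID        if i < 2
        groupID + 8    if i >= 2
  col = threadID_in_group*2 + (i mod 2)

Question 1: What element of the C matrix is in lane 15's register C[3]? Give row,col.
15: G=3,T=3
[3] (3+8,3*2+1) = (11,7)

11,7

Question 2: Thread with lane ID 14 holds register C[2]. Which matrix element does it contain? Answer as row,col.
11,4

L=14→G=14>>2=3, T=14&3=2
[2]→row 3+8=11  col 2·2+0=4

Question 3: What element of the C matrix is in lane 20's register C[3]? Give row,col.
L=20->g=20>>2=5, t=20&3=0
[3]->row 5+8=13  col 0·2+1=1

13,1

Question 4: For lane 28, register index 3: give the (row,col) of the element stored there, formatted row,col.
15,1

lane 28->28/4=7, 28 mod 4=0
i=3  r:7+8->15  c:2·0+1->1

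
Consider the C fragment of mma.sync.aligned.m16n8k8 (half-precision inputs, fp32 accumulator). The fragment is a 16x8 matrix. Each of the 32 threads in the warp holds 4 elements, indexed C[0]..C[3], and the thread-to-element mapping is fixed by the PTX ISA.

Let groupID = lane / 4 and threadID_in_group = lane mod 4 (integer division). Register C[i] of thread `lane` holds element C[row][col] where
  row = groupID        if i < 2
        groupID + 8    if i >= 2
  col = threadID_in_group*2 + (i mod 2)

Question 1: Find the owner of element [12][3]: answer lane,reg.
r=12→G=4,rhi=1  c=3→T=1,p=1
L=4*4+1=17  i=1*2+1=3

17,3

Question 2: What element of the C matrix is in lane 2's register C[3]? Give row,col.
8,5

L=2=>grp=2>>2=0, tig=2&3=2
[3]=>row 0+8=8  col 2·2+1=5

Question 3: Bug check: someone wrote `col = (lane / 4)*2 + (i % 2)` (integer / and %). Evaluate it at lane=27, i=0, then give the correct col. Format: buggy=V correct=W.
`(lane / 4)*2 + (i % 2)`[27,0]->12
27: g=6,t=3
[0] (6+0,3*2+0) = (6,6)
col: 12 vs 6

buggy=12 correct=6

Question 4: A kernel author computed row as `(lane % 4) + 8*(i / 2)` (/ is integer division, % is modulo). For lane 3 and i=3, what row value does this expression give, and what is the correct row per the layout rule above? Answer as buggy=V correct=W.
`(lane % 4) + 8*(i / 2)`[3,3]→11
lane 3: G=0 (3/4), T=3 (3%4)
i=3: r=0+8=8, c=3*2+1=7
row: 11 vs 8

buggy=11 correct=8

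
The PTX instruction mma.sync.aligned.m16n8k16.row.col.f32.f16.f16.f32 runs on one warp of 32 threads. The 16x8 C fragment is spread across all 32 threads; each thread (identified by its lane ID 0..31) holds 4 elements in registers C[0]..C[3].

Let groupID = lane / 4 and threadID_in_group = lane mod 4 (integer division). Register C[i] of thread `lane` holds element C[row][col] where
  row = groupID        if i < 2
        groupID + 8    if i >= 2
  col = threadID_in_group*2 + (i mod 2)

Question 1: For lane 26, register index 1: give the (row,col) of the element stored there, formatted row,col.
6,5

L=26⇒gr=26>>2=6, th=26&3=2
[1]⇒row 6+0=6  col 2·2+1=5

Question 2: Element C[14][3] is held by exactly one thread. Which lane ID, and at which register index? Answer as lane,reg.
r=14⇒gr=6,Rb=1  c=3⇒th=1,odd=1
L=6*4+1=25  i=1*2+1=3

25,3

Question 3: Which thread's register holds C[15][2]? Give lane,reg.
29,2

r=15→G=7,rhi=1  c=2→T=1,p=0
L=7*4+1=29  i=1*2+0=2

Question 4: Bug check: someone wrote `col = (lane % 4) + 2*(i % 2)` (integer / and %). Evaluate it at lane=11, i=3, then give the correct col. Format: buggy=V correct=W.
`(lane % 4) + 2*(i % 2)`[11,3]->5
11: gid=2,tid=3
[3] (2+8,3*2+1) = (10,7)
col: 5 vs 7

buggy=5 correct=7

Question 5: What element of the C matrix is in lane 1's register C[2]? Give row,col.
8,2

lane 1⇒1/4=0, 1 mod 4=1
i=2  r:0+8⇒8  c:2·1+0⇒2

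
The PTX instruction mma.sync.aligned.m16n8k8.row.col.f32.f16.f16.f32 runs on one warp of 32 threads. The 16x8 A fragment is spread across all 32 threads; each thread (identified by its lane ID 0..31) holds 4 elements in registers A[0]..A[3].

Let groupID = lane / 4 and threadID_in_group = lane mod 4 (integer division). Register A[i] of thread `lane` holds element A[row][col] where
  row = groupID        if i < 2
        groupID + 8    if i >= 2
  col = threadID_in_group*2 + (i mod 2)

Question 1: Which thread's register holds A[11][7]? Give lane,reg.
15,3

r=11→G=3,rhi=1  c=7→T=3,p=1
L=3*4+3=15  i=1*2+1=3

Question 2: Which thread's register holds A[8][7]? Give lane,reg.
r=8⇒gr=0,Rb=1  c=7⇒th=3,odd=1
L=0*4+3=3  i=1*2+1=3

3,3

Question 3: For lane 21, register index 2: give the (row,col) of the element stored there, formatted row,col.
21: grp=5,tig=1
[2] (5+8,1*2+0) = (13,2)

13,2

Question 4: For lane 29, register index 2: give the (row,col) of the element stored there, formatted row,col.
lane 29: grp=7 (29/4), tig=1 (29%4)
i=2: r=7+8=15, c=1*2+0=2

15,2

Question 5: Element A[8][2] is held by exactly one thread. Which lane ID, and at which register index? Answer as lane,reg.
r=8->g=0,rb=1  c=2->t=1,b0=0
L=0*4+1=1  i=1*2+0=2

1,2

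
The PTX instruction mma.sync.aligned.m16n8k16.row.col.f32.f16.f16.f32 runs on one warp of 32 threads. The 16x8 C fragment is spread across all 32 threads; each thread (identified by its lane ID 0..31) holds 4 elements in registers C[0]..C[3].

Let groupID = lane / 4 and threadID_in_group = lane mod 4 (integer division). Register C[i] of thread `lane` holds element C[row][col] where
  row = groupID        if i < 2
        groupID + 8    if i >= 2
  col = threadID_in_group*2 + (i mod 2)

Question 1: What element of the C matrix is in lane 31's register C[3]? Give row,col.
15,7

lane 31->31/4=7, 31 mod 4=3
i=3  r:7+8->15  c:2·3+1->7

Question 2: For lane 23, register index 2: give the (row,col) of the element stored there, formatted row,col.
13,6

23: G=5,T=3
[2] (5+8,3*2+0) = (13,6)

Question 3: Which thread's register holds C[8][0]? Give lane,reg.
0,2

r: 8->gid=0,r8=1  c: 0->tid=0,i&1=0
L=0*4+0=0  i=1*2+0=2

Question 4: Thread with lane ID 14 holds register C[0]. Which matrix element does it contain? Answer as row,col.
14: G=3,T=2
[0] (3+0,2*2+0) = (3,4)

3,4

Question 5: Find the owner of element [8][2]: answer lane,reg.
r=8→G=0,rhi=1  c=2→T=1,p=0
L=0*4+1=1  i=1*2+0=2

1,2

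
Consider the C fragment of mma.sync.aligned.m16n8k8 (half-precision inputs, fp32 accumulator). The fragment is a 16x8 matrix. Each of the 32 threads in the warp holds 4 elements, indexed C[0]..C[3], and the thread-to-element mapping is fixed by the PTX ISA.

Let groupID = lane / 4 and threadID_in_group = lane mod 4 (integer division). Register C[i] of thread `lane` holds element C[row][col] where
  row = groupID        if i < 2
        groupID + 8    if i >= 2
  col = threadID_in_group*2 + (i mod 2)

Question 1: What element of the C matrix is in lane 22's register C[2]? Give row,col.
13,4

L=22⇒gr=22>>2=5, th=22&3=2
[2]⇒row 5+8=13  col 2·2+0=4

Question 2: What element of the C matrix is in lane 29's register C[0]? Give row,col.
lane 29: G=7 (29/4), T=1 (29%4)
i=0: r=7+0=7, c=1*2+0=2

7,2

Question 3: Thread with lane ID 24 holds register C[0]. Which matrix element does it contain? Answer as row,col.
6,0

lane 24⇒24/4=6, 24 mod 4=0
i=0  r:6+0⇒6  c:2·0+0⇒0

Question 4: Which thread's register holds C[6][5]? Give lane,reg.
r=6→G=6,rhi=0  c=5→T=2,p=1
L=6*4+2=26  i=0*2+1=1

26,1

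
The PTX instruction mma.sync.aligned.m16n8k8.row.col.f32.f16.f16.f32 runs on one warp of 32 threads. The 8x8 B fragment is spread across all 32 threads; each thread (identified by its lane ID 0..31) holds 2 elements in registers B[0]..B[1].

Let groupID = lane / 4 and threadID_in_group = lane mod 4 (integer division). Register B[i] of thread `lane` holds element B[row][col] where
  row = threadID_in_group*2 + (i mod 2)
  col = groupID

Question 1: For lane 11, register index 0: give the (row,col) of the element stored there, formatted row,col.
lane 11: G=2 (11/4), T=3 (11%4)
i=0: r=3*2+0=6, c=G=2

6,2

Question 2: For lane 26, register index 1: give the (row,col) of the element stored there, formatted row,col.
5,6

lane 26->26/4=6, 26 mod 4=2
i=1  r:2·2+1->5  c:6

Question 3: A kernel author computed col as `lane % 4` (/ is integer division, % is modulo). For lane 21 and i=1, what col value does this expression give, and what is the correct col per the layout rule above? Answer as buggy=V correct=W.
buggy=1 correct=5

`lane % 4`[21,1]⇒1
lane 21: gr=5 (21/4), th=1 (21%4)
i=1: r=1*2+1=3, c=gr=5
col: 1 vs 5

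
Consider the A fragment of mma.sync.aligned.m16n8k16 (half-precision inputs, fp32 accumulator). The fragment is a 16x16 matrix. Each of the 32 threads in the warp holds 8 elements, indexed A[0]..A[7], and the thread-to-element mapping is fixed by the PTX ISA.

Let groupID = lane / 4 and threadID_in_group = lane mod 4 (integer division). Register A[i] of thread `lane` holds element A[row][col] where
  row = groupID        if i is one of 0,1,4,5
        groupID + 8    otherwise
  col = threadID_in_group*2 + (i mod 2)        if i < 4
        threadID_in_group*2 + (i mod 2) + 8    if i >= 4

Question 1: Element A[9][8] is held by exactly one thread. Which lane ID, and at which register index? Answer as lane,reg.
4,6

r=9⇒gr=1,Rb=1  c=8⇒Cb=1,th=0,odd=0
L=1*4+0=4  i=1*4+1*2+0=6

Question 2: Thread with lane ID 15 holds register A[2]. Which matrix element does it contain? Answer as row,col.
11,6

lane 15->15/4=3, 15 mod 4=3
i=2  r:3+8->11  c:2·3+0+0->6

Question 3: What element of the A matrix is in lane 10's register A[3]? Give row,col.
10,5

lane 10⇒10/4=2, 10 mod 4=2
i=3  r:2+8⇒10  c:2·2+1+0⇒5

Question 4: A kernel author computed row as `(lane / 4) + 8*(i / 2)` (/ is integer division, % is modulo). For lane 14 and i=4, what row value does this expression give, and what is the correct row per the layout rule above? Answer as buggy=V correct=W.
`(lane / 4) + 8*(i / 2)`[14,4]->19
14: g=3,t=2
[4] (3+0,2*2+0+8) = (3,12)
row: 19 vs 3

buggy=19 correct=3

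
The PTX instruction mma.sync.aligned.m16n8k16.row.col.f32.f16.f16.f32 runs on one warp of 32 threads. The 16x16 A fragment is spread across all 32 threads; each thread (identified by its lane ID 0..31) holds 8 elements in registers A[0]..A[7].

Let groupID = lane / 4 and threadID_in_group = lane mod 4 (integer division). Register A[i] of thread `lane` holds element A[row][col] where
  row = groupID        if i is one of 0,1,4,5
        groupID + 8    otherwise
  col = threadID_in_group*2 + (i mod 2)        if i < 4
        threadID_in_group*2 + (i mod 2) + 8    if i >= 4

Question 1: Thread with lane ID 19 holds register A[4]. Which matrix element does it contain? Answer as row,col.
L=19->gid=19>>2=4, tid=19&3=3
[4]->row 4+0=4  col 3·2+0+8=14

4,14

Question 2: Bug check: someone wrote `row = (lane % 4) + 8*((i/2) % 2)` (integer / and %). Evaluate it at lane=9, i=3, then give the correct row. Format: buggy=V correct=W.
buggy=9 correct=10

`(lane % 4) + 8*((i/2) % 2)`[9,3]⇒9
lane 9⇒9/4=2, 9 mod 4=1
i=3  r:2+8⇒10  c:2·1+1+0⇒3
row: 9 vs 10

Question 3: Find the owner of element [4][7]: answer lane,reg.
19,1

r: 4->gid=4,r8=0  c: 7->c8=0,tid=3,i&1=1
L=4*4+3=19  i=0*4+0*2+1=1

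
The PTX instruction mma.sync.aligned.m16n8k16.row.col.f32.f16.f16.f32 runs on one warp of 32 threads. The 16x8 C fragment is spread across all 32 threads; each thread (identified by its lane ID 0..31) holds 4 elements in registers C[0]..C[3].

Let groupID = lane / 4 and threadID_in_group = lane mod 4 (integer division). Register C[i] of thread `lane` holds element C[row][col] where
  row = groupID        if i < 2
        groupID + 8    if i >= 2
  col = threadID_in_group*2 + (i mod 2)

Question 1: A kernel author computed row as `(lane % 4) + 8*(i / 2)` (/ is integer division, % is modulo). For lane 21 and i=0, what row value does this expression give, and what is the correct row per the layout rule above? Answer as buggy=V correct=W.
`(lane % 4) + 8*(i / 2)`[21,0]→1
21: G=5,T=1
[0] (5+0,1*2+0) = (5,2)
row: 1 vs 5

buggy=1 correct=5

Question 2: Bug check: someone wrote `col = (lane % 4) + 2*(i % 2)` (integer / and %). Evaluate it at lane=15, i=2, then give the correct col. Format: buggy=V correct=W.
`(lane % 4) + 2*(i % 2)`[15,2]->3
lane 15: g=3 (15/4), t=3 (15%4)
i=2: r=3+8=11, c=3*2+0=6
col: 3 vs 6

buggy=3 correct=6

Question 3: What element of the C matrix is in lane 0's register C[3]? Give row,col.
L=0→G=0>>2=0, T=0&3=0
[3]→row 0+8=8  col 0·2+1=1

8,1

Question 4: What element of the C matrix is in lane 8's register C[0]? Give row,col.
2,0

8: gr=2,th=0
[0] (2+0,0*2+0) = (2,0)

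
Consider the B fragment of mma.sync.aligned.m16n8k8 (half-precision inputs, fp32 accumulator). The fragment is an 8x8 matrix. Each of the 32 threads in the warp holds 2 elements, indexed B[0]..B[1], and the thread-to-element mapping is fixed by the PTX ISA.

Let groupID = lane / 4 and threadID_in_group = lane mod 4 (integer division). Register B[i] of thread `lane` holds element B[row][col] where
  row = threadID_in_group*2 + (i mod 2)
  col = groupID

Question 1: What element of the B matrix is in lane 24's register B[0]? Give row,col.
0,6

24: gid=6,tid=0
[0] (0*2+0,6) = (0,6)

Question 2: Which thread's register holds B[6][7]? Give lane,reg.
31,0

c=7->g=7  r=6->t=3,b0=0
L=7*4+3=31  i=0=0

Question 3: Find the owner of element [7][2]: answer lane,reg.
11,1

c: 2->gid=2  r: 7->tid=3,i&1=1
L=2*4+3=11  i=1=1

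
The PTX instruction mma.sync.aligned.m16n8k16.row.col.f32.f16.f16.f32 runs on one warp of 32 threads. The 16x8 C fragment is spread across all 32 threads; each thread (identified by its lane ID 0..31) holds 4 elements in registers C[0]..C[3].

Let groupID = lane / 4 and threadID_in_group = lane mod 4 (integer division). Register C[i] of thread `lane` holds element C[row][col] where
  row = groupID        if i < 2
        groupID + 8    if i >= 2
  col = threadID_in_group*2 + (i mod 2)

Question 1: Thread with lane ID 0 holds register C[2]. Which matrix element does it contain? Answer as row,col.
lane 0: grp=0 (0/4), tig=0 (0%4)
i=2: r=0+8=8, c=0*2+0=0

8,0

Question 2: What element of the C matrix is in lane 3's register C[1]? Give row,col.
0,7

3: G=0,T=3
[1] (0+0,3*2+1) = (0,7)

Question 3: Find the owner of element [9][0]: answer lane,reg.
4,2

r: 9->gid=1,r8=1  c: 0->tid=0,i&1=0
L=1*4+0=4  i=1*2+0=2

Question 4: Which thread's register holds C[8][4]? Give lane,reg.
r=8->g=0,rb=1  c=4->t=2,b0=0
L=0*4+2=2  i=1*2+0=2

2,2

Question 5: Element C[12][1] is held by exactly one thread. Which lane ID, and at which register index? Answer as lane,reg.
16,3

r:12=>grp=4,rB=1  c:1=>tig=0,lo=1
L=4*4+0=16  i=1*2+1=3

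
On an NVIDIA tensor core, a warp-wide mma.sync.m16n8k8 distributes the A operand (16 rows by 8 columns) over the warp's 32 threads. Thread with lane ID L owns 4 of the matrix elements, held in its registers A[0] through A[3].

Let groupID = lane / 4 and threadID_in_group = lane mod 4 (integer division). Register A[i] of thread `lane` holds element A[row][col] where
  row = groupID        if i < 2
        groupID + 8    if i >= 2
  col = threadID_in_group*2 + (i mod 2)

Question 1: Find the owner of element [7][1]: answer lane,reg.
28,1

r=7->g=7,rb=0  c=1->t=0,b0=1
L=7*4+0=28  i=0*2+1=1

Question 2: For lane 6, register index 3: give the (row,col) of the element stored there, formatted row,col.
9,5

lane 6: gid=1 (6/4), tid=2 (6%4)
i=3: r=1+8=9, c=2*2+1=5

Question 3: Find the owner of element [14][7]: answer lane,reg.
27,3

r=14⇒gr=6,Rb=1  c=7⇒th=3,odd=1
L=6*4+3=27  i=1*2+1=3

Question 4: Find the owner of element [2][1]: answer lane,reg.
r=2→G=2,rhi=0  c=1→T=0,p=1
L=2*4+0=8  i=0*2+1=1

8,1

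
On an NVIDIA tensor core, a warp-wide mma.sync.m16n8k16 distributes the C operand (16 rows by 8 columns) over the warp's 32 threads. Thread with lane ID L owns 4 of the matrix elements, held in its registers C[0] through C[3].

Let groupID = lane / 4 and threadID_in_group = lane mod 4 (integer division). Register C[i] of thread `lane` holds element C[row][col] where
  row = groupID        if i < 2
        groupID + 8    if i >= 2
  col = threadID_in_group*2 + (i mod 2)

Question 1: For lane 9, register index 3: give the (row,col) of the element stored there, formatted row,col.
lane 9: g=2 (9/4), t=1 (9%4)
i=3: r=2+8=10, c=1*2+1=3

10,3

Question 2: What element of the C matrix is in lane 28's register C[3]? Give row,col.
lane 28=>28/4=7, 28 mod 4=0
i=3  r:7+8=>15  c:2·0+1=>1

15,1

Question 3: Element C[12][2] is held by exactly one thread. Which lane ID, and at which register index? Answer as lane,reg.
17,2

r:12=>grp=4,rB=1  c:2=>tig=1,lo=0
L=4*4+1=17  i=1*2+0=2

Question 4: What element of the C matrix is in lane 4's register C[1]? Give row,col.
L=4=>grp=4>>2=1, tig=4&3=0
[1]=>row 1+0=1  col 0·2+1=1

1,1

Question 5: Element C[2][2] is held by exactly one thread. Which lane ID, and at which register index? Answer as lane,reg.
r:2=>grp=2,rB=0  c:2=>tig=1,lo=0
L=2*4+1=9  i=0*2+0=0

9,0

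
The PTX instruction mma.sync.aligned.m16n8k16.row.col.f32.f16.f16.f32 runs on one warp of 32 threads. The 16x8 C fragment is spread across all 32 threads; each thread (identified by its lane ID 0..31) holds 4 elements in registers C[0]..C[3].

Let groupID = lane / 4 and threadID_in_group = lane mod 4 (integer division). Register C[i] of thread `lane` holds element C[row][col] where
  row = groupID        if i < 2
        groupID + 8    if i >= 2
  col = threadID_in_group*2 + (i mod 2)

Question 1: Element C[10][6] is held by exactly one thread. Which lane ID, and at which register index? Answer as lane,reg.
r:10=>grp=2,rB=1  c:6=>tig=3,lo=0
L=2*4+3=11  i=1*2+0=2

11,2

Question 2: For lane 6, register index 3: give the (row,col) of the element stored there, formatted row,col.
9,5

L=6→G=6>>2=1, T=6&3=2
[3]→row 1+8=9  col 2·2+1=5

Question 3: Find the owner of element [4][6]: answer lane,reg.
19,0

r=4→G=4,rhi=0  c=6→T=3,p=0
L=4*4+3=19  i=0*2+0=0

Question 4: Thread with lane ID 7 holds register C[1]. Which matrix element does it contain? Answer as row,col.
7: g=1,t=3
[1] (1+0,3*2+1) = (1,7)

1,7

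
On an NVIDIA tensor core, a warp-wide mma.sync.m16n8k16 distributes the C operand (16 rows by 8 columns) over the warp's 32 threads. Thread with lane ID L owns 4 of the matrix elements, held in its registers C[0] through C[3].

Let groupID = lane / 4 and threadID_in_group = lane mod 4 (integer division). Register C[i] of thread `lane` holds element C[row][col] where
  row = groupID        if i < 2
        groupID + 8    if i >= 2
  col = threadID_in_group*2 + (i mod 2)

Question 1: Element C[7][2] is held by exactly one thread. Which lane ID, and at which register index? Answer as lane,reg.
29,0

r=7->g=7,rb=0  c=2->t=1,b0=0
L=7*4+1=29  i=0*2+0=0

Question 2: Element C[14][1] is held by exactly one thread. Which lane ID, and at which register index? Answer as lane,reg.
r=14→G=6,rhi=1  c=1→T=0,p=1
L=6*4+0=24  i=1*2+1=3

24,3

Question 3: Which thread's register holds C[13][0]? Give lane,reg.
20,2

r=13→G=5,rhi=1  c=0→T=0,p=0
L=5*4+0=20  i=1*2+0=2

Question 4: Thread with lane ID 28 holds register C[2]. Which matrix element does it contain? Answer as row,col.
L=28→G=28>>2=7, T=28&3=0
[2]→row 7+8=15  col 0·2+0=0

15,0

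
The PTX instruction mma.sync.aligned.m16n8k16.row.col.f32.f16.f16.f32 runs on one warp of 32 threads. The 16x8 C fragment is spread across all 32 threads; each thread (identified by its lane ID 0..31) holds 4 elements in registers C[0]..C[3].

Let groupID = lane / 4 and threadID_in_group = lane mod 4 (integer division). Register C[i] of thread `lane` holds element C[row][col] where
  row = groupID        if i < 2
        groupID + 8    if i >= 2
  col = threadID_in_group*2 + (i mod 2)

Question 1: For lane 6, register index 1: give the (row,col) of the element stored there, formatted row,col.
1,5

lane 6: gid=1 (6/4), tid=2 (6%4)
i=1: r=1+0=1, c=2*2+1=5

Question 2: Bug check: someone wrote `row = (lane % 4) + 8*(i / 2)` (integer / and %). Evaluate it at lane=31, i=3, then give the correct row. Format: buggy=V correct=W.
buggy=11 correct=15

`(lane % 4) + 8*(i / 2)`[31,3]→11
L=31→G=31>>2=7, T=31&3=3
[3]→row 7+8=15  col 3·2+1=7
row: 11 vs 15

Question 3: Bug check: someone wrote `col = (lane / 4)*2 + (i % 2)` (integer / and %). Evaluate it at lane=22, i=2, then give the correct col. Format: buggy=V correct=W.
`(lane / 4)*2 + (i % 2)`[22,2]⇒10
lane 22: gr=5 (22/4), th=2 (22%4)
i=2: r=5+8=13, c=2*2+0=4
col: 10 vs 4

buggy=10 correct=4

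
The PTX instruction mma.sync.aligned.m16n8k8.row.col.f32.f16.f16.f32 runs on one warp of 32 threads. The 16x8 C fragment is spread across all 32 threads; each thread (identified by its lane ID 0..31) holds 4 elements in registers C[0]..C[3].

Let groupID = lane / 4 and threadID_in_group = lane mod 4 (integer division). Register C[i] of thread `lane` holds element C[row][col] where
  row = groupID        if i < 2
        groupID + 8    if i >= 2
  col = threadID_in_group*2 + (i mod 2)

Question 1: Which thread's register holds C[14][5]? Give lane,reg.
r=14→G=6,rhi=1  c=5→T=2,p=1
L=6*4+2=26  i=1*2+1=3

26,3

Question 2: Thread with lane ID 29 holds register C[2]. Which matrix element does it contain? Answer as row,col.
lane 29: grp=7 (29/4), tig=1 (29%4)
i=2: r=7+8=15, c=1*2+0=2

15,2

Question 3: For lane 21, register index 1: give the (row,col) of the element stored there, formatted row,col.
lane 21: G=5 (21/4), T=1 (21%4)
i=1: r=5+0=5, c=1*2+1=3

5,3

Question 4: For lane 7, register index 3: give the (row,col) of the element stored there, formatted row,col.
7: gr=1,th=3
[3] (1+8,3*2+1) = (9,7)

9,7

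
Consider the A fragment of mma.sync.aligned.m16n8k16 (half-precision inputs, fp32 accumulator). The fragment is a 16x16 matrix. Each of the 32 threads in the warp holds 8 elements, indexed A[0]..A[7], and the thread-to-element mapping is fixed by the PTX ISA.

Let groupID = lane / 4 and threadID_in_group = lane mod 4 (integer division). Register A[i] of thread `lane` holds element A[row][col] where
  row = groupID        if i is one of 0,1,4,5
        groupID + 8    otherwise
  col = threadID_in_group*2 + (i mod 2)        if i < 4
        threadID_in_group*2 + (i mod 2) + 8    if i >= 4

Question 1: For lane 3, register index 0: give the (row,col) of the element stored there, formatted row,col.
lane 3->3/4=0, 3 mod 4=3
i=0  r:0+0->0  c:2·3+0+0->6

0,6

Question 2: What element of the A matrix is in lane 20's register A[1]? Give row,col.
5,1

L=20→G=20>>2=5, T=20&3=0
[1]→row 5+0=5  col 0·2+1+0=1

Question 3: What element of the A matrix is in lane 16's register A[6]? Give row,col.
lane 16=>16/4=4, 16 mod 4=0
i=6  r:4+8=>12  c:2·0+0+8=>8

12,8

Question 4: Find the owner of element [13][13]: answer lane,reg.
22,7

r: 13->gid=5,r8=1  c: 13->c8=1,tid=2,i&1=1
L=5*4+2=22  i=1*4+1*2+1=7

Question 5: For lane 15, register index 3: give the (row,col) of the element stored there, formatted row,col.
11,7

15: g=3,t=3
[3] (3+8,3*2+1+0) = (11,7)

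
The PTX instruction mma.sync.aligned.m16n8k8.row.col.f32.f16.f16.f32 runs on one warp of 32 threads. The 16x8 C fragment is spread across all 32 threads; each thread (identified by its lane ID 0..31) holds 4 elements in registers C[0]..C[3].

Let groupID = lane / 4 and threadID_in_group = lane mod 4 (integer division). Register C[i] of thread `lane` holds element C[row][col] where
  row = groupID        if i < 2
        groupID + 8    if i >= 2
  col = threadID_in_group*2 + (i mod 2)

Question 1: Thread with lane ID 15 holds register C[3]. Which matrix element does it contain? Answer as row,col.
11,7

15: g=3,t=3
[3] (3+8,3*2+1) = (11,7)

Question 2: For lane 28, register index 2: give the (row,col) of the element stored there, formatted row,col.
28: grp=7,tig=0
[2] (7+8,0*2+0) = (15,0)

15,0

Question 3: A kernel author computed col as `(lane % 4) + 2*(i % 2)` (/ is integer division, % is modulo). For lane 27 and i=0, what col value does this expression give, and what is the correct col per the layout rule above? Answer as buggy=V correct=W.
buggy=3 correct=6

`(lane % 4) + 2*(i % 2)`[27,0]->3
27: g=6,t=3
[0] (6+0,3*2+0) = (6,6)
col: 3 vs 6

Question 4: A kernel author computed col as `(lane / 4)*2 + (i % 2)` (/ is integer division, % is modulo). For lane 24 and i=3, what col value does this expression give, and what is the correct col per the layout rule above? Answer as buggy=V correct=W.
`(lane / 4)*2 + (i % 2)`[24,3]->13
L=24->g=24>>2=6, t=24&3=0
[3]->row 6+8=14  col 0·2+1=1
col: 13 vs 1

buggy=13 correct=1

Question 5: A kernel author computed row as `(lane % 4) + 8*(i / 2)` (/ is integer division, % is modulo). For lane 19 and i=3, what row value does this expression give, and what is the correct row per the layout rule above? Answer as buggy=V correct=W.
`(lane % 4) + 8*(i / 2)`[19,3]⇒11
19: gr=4,th=3
[3] (4+8,3*2+1) = (12,7)
row: 11 vs 12

buggy=11 correct=12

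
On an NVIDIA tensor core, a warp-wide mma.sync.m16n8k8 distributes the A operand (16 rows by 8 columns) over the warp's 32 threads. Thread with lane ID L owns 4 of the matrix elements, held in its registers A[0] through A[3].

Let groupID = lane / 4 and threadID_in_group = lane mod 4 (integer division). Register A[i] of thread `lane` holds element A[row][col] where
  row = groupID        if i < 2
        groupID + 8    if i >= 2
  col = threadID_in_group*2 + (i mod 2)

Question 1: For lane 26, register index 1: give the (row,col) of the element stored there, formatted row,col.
lane 26→26/4=6, 26 mod 4=2
i=1  r:6+0→6  c:2·2+1→5

6,5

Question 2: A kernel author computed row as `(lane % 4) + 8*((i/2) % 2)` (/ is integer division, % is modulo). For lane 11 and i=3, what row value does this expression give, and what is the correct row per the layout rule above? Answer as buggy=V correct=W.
`(lane % 4) + 8*((i/2) % 2)`[11,3]->11
lane 11->11/4=2, 11 mod 4=3
i=3  r:2+8->10  c:2·3+1->7
row: 11 vs 10

buggy=11 correct=10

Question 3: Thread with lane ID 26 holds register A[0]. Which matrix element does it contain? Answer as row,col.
6,4

lane 26: gid=6 (26/4), tid=2 (26%4)
i=0: r=6+0=6, c=2*2+0=4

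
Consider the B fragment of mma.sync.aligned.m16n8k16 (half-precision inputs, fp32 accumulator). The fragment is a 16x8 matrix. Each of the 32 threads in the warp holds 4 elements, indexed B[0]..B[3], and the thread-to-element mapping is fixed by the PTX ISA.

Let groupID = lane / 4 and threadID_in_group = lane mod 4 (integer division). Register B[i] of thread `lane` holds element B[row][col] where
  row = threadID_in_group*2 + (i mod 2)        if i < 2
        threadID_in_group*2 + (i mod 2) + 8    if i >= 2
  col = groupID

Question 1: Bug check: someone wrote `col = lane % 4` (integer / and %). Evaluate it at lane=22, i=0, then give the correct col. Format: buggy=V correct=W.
`lane % 4`[22,0]->2
22: g=5,t=2
[0] (2*2+0+0,5) = (4,5)
col: 2 vs 5

buggy=2 correct=5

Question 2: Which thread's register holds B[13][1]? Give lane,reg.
c=1⇒gr=1  r=13⇒Rb=1,th=2,odd=1
L=1*4+2=6  i=1*2+1=3

6,3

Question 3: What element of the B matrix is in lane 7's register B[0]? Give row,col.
6,1

lane 7->7/4=1, 7 mod 4=3
i=0  r:2·3+0+0->6  c:1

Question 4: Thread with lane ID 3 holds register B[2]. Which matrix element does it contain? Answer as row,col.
14,0

lane 3⇒3/4=0, 3 mod 4=3
i=2  r:2·3+0+8⇒14  c:0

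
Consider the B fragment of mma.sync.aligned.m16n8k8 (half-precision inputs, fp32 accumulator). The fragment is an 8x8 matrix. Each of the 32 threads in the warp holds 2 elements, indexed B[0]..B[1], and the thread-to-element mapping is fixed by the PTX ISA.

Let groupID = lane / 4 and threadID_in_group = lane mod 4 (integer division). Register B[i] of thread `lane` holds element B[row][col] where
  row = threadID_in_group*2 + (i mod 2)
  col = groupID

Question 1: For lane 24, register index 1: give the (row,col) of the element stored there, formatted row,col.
lane 24->24/4=6, 24 mod 4=0
i=1  r:2·0+1->1  c:6

1,6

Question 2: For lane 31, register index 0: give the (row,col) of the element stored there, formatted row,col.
6,7

lane 31: gr=7 (31/4), th=3 (31%4)
i=0: r=3*2+0=6, c=gr=7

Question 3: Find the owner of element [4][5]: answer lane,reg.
c: 5->gid=5  r: 4->tid=2,i&1=0
L=5*4+2=22  i=0=0

22,0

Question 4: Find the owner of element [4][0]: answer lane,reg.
2,0

c:0=>grp=0  r:4=>tig=2,lo=0
L=0*4+2=2  i=0=0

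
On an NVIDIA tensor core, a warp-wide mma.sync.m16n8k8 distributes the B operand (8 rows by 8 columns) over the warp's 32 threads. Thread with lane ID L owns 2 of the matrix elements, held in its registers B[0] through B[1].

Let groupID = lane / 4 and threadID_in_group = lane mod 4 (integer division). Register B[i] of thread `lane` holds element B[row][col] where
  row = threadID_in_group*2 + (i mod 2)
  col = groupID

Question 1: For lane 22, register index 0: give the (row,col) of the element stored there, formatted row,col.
4,5

22: gr=5,th=2
[0] (2*2+0,5) = (4,5)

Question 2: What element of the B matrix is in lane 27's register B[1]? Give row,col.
L=27->gid=27>>2=6, tid=27&3=3
[1]->row 3·2+1=7  col gid=6

7,6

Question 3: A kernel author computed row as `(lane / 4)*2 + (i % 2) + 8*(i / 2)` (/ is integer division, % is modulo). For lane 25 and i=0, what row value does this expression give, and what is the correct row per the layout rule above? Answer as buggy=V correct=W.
`(lane / 4)*2 + (i % 2) + 8*(i / 2)`[25,0]⇒12
lane 25: gr=6 (25/4), th=1 (25%4)
i=0: r=1*2+0=2, c=gr=6
row: 12 vs 2

buggy=12 correct=2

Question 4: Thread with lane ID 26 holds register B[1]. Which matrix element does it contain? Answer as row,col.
5,6

lane 26→26/4=6, 26 mod 4=2
i=1  r:2·2+1→5  c:6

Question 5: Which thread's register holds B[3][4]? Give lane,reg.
17,1

c: 4->gid=4  r: 3->tid=1,i&1=1
L=4*4+1=17  i=1=1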